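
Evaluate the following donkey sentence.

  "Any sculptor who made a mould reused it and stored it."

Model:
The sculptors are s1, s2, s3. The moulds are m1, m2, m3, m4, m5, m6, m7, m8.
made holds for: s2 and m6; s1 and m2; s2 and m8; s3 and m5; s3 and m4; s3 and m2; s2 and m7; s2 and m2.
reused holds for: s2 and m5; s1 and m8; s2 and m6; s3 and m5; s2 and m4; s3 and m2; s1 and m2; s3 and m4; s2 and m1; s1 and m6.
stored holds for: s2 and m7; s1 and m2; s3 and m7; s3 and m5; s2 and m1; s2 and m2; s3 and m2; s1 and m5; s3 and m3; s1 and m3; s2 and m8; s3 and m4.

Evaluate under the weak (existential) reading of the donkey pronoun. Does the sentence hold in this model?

"it" takes "a mould" as antecedent — a donkey pronoun bound across the clause boundary.
Weak reading: every sculptor s with some made-mould has at least one made-mould m such that reused(s,m) ∧ stored(s,m).
Per sculptor: s1:✓  s2:✗  s3:✓
s2 has no witness among its made-moulds.

False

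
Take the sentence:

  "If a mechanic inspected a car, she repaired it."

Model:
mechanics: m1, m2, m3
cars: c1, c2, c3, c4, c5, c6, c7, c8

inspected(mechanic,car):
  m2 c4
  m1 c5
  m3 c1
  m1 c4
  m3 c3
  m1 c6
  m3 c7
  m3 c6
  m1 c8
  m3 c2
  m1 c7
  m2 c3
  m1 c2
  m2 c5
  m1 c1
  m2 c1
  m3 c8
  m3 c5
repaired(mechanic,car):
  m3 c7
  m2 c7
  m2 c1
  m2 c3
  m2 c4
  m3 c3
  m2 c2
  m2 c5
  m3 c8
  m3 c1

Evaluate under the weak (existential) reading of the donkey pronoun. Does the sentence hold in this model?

False

"it" takes "a car" as antecedent — a donkey pronoun bound across the clause boundary.
Weak reading: every mechanic m with some inspected-car has at least one inspected-car c such that repaired(m,c).
Per mechanic: m1:✗  m2:✓  m3:✓
m1 has no witness among its inspected-cars.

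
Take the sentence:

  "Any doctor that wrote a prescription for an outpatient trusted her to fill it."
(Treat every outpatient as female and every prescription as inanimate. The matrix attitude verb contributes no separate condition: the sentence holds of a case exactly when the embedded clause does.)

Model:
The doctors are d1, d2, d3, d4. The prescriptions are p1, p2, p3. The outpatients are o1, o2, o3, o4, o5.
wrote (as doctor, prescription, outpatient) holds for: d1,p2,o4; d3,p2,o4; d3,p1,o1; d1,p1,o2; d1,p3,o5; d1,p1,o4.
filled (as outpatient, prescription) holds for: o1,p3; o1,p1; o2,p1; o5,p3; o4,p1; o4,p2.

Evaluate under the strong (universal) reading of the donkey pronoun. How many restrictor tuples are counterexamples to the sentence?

"her" takes "an outpatient" as antecedent and "it" takes "a prescription"; both are donkey pronouns co-varying with the restrictor.
Strong reading: for every (d,p,o) with wrote(d,p,o), filled(o,p).
Restrictor triples: (d1,p1,o2)→filled(o2,p1) ✓  (d1,p1,o4)→filled(o4,p1) ✓  (d1,p2,o4)→filled(o4,p2) ✓  (d1,p3,o5)→filled(o5,p3) ✓  (d3,p1,o1)→filled(o1,p1) ✓  (d3,p2,o4)→filled(o4,p2) ✓
Counterexamples (restrictor triples failing the scope): 0.

0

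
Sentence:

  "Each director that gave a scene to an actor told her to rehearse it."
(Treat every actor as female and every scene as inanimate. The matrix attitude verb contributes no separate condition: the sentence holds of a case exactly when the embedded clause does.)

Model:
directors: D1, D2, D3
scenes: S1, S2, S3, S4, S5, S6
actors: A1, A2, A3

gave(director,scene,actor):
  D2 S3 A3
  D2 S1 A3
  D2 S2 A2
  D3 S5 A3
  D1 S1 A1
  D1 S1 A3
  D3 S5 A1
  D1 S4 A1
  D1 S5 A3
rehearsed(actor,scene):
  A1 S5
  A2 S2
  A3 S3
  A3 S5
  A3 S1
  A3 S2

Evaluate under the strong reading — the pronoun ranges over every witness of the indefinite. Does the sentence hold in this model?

False

"her" takes "an actor" as antecedent and "it" takes "a scene"; both are donkey pronouns co-varying with the restrictor.
Strong reading: for every (d,s,a) with gave(d,s,a), rehearsed(a,s).
Restrictor triples: (D1,S1,A1)→rehearsed(A1,S1) ✗  (D1,S1,A3)→rehearsed(A3,S1) ✓  (D1,S4,A1)→rehearsed(A1,S4) ✗  (D1,S5,A3)→rehearsed(A3,S5) ✓  (D2,S1,A3)→rehearsed(A3,S1) ✓  (D2,S2,A2)→rehearsed(A2,S2) ✓  (D2,S3,A3)→rehearsed(A3,S3) ✓  (D3,S5,A1)→rehearsed(A1,S5) ✓  (D3,S5,A3)→rehearsed(A3,S5) ✓
Counterexample: (D1,S1,A1) — rehearsed(A1,S1) does not hold.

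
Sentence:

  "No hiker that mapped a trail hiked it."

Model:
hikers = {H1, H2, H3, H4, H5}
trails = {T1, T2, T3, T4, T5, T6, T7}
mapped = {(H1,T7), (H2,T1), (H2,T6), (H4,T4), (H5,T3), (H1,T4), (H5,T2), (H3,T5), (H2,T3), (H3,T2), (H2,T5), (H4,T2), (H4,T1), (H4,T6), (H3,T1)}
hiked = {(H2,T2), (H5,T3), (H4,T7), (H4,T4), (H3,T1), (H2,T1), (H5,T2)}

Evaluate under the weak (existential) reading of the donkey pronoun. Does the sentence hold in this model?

"it" takes "a trail" as antecedent — a donkey pronoun bound across the clause boundary.
Truth condition: for no (h,t) with mapped(h,t) does hiked(h,t) hold.
Restrictor pairs — does the scope hold? (H1,T4):fails  (H1,T7):fails  (H2,T1):holds  (H2,T3):fails  (H2,T5):fails  (H2,T6):fails  (H3,T1):holds  (H3,T2):fails  (H3,T5):fails  (H4,T1):fails  (H4,T2):fails  (H4,T4):holds  (H4,T6):fails  (H5,T2):holds  (H5,T3):holds
Scope holds for 5 pair(s), so the sentence is false.

False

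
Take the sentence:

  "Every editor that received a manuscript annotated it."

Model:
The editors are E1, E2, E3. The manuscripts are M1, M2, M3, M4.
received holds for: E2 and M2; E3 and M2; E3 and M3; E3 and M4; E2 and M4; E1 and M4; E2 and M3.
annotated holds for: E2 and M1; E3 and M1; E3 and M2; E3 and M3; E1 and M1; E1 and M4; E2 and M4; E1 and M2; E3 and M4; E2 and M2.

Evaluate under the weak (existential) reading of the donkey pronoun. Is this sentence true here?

"it" takes "a manuscript" as antecedent — a donkey pronoun bound across the clause boundary.
Weak reading: every editor e with some received-manuscript has at least one received-manuscript m such that annotated(e,m).
Per editor: E1:✓  E2:✓  E3:✓
Every editor in the restrictor has a witness.

True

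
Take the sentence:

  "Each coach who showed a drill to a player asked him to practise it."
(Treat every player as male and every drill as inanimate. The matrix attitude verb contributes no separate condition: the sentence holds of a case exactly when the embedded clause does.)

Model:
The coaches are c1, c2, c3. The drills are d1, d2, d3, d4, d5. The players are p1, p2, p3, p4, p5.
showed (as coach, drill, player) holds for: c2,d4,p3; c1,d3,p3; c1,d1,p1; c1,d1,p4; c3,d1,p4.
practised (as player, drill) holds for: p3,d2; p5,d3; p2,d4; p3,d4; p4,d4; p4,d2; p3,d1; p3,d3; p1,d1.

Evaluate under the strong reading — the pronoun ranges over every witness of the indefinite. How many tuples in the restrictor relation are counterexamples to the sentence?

"him" takes "a player" as antecedent and "it" takes "a drill"; both are donkey pronouns co-varying with the restrictor.
Strong reading: for every (c,d,p) with showed(c,d,p), practised(p,d).
Restrictor triples: (c1,d1,p1)→practised(p1,d1) ✓  (c1,d1,p4)→practised(p4,d1) ✗  (c1,d3,p3)→practised(p3,d3) ✓  (c2,d4,p3)→practised(p3,d4) ✓  (c3,d1,p4)→practised(p4,d1) ✗
Counterexamples (restrictor triples failing the scope): 2.

2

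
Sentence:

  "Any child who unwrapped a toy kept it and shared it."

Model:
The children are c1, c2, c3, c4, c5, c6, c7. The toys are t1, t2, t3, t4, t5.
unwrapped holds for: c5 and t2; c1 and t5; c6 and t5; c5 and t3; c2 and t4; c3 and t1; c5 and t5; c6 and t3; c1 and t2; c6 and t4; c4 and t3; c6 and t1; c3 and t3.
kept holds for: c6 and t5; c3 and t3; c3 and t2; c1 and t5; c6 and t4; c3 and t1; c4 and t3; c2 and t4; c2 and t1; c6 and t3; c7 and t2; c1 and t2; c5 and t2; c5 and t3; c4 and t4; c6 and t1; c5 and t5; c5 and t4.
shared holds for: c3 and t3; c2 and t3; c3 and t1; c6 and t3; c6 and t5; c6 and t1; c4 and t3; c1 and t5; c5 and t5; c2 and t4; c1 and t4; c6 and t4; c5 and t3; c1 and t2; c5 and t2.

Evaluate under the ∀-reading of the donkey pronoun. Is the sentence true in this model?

"it" takes "a toy" as antecedent — a donkey pronoun bound across the clause boundary.
Strong reading: for every (c,t) with unwrapped(c,t), kept(c,t) ∧ shared(c,t).
Restrictor pairs: (c1,t2) ✓  (c1,t5) ✓  (c2,t4) ✓  (c3,t1) ✓  (c3,t3) ✓  (c4,t3) ✓  (c5,t2) ✓  (c5,t3) ✓  (c5,t5) ✓  (c6,t1) ✓  (c6,t3) ✓  (c6,t4) ✓  (c6,t5) ✓
Every restrictor pair satisfies the scope.

True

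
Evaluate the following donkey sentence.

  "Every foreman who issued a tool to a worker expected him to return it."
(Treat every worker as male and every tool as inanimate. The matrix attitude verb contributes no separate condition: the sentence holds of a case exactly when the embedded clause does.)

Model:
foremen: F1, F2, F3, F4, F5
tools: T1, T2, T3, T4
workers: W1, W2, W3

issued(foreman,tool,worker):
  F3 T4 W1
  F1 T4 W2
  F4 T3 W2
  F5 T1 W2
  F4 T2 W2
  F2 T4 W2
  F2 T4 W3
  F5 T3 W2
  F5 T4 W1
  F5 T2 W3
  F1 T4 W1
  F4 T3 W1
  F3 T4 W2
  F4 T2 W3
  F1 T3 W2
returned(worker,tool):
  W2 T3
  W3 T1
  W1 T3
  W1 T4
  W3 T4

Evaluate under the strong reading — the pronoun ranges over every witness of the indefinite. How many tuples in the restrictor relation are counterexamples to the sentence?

"him" takes "a worker" as antecedent and "it" takes "a tool"; both are donkey pronouns co-varying with the restrictor.
Strong reading: for every (f,t,w) with issued(f,t,w), returned(w,t).
Restrictor triples: (F1,T3,W2)→returned(W2,T3) ✓  (F1,T4,W1)→returned(W1,T4) ✓  (F1,T4,W2)→returned(W2,T4) ✗  (F2,T4,W2)→returned(W2,T4) ✗  (F2,T4,W3)→returned(W3,T4) ✓  (F3,T4,W1)→returned(W1,T4) ✓  (F3,T4,W2)→returned(W2,T4) ✗  (F4,T2,W2)→returned(W2,T2) ✗  (F4,T2,W3)→returned(W3,T2) ✗  (F4,T3,W1)→returned(W1,T3) ✓  (F4,T3,W2)→returned(W2,T3) ✓  (F5,T1,W2)→returned(W2,T1) ✗  (F5,T2,W3)→returned(W3,T2) ✗  (F5,T3,W2)→returned(W2,T3) ✓  (F5,T4,W1)→returned(W1,T4) ✓
Counterexamples (restrictor triples failing the scope): 7.

7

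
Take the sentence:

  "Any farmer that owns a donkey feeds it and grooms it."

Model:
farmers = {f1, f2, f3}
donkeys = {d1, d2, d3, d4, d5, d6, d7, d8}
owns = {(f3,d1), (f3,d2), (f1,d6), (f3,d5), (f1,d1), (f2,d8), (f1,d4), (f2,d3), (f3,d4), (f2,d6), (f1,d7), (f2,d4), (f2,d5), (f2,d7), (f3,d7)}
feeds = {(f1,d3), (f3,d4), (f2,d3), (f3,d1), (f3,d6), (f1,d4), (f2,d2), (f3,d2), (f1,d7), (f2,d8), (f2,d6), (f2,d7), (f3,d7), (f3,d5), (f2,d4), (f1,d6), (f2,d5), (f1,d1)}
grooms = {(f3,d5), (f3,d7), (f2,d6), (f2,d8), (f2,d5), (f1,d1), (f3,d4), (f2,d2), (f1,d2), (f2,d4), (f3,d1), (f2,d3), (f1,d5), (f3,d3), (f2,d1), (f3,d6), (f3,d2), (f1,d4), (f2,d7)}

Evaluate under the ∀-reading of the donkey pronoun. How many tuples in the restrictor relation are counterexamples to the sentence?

"it" takes "a donkey" as antecedent — a donkey pronoun bound across the clause boundary.
Strong reading: for every (f,d) with owns(f,d), feeds(f,d) ∧ grooms(f,d).
Restrictor pairs: (f1,d1) ✓  (f1,d4) ✓  (f1,d6) ✗  (f1,d7) ✗  (f2,d3) ✓  (f2,d4) ✓  (f2,d5) ✓  (f2,d6) ✓  (f2,d7) ✓  (f2,d8) ✓  (f3,d1) ✓  (f3,d2) ✓  (f3,d4) ✓  (f3,d5) ✓  (f3,d7) ✓
Counterexamples (restrictor pairs failing the scope): 2.

2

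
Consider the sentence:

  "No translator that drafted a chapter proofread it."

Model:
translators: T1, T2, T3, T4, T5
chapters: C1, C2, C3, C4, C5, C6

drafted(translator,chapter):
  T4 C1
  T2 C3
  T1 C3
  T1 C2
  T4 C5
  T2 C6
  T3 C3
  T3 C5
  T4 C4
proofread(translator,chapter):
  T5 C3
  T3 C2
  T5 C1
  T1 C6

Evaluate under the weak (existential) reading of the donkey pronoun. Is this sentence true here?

True

"it" takes "a chapter" as antecedent — a donkey pronoun bound across the clause boundary.
Truth condition: for no (t,c) with drafted(t,c) does proofread(t,c) hold.
Restrictor pairs — does the scope hold? (T1,C2):fails  (T1,C3):fails  (T2,C3):fails  (T2,C6):fails  (T3,C3):fails  (T3,C5):fails  (T4,C1):fails  (T4,C4):fails  (T4,C5):fails
Scope holds for no restrictor pair, so the sentence is true.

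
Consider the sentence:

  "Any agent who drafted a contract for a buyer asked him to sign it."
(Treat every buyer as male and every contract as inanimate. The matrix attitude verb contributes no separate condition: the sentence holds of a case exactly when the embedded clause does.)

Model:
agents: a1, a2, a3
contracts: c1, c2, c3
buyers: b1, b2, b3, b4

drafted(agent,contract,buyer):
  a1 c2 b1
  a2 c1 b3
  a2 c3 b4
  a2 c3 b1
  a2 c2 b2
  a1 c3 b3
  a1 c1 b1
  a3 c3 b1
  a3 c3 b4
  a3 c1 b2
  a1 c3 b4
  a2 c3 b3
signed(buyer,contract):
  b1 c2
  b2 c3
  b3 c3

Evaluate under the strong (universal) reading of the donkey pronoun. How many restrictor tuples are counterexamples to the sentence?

"him" takes "a buyer" as antecedent and "it" takes "a contract"; both are donkey pronouns co-varying with the restrictor.
Strong reading: for every (a,c,b) with drafted(a,c,b), signed(b,c).
Restrictor triples: (a1,c1,b1)→signed(b1,c1) ✗  (a1,c2,b1)→signed(b1,c2) ✓  (a1,c3,b3)→signed(b3,c3) ✓  (a1,c3,b4)→signed(b4,c3) ✗  (a2,c1,b3)→signed(b3,c1) ✗  (a2,c2,b2)→signed(b2,c2) ✗  (a2,c3,b1)→signed(b1,c3) ✗  (a2,c3,b3)→signed(b3,c3) ✓  (a2,c3,b4)→signed(b4,c3) ✗  (a3,c1,b2)→signed(b2,c1) ✗  (a3,c3,b1)→signed(b1,c3) ✗  (a3,c3,b4)→signed(b4,c3) ✗
Counterexamples (restrictor triples failing the scope): 9.

9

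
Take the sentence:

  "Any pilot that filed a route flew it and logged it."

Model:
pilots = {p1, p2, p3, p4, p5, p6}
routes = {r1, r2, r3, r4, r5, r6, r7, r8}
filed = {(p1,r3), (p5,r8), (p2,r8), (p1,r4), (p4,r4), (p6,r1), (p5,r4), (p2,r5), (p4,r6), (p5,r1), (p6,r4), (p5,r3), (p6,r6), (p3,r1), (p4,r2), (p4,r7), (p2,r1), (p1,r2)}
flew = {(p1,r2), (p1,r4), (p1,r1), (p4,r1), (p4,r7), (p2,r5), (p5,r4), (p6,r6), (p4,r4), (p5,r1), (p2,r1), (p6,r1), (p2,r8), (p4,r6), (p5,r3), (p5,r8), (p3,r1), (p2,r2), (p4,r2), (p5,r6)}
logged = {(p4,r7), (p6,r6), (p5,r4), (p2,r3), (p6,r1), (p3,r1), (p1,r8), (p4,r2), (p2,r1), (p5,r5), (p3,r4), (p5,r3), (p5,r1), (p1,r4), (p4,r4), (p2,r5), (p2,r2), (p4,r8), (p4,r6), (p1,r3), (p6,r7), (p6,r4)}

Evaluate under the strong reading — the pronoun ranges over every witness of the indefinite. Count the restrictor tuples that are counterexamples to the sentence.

"it" takes "a route" as antecedent — a donkey pronoun bound across the clause boundary.
Strong reading: for every (p,r) with filed(p,r), flew(p,r) ∧ logged(p,r).
Restrictor pairs: (p1,r2) ✗  (p1,r3) ✗  (p1,r4) ✓  (p2,r1) ✓  (p2,r5) ✓  (p2,r8) ✗  (p3,r1) ✓  (p4,r2) ✓  (p4,r4) ✓  (p4,r6) ✓  (p4,r7) ✓  (p5,r1) ✓  (p5,r3) ✓  (p5,r4) ✓  (p5,r8) ✗  (p6,r1) ✓  (p6,r4) ✗  (p6,r6) ✓
Counterexamples (restrictor pairs failing the scope): 5.

5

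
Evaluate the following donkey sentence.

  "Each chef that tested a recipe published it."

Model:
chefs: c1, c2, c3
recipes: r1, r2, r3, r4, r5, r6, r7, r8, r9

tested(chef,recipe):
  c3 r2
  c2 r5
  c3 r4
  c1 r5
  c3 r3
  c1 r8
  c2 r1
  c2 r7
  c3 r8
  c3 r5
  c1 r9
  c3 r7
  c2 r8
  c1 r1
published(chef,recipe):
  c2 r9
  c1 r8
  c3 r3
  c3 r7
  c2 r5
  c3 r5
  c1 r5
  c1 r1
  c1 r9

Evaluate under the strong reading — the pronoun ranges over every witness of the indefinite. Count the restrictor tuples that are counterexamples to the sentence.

6

"it" takes "a recipe" as antecedent — a donkey pronoun bound across the clause boundary.
Strong reading: for every (c,r) with tested(c,r), published(c,r).
Restrictor pairs: (c1,r1) ✓  (c1,r5) ✓  (c1,r8) ✓  (c1,r9) ✓  (c2,r1) ✗  (c2,r5) ✓  (c2,r7) ✗  (c2,r8) ✗  (c3,r2) ✗  (c3,r3) ✓  (c3,r4) ✗  (c3,r5) ✓  (c3,r7) ✓  (c3,r8) ✗
Counterexamples (restrictor pairs failing the scope): 6.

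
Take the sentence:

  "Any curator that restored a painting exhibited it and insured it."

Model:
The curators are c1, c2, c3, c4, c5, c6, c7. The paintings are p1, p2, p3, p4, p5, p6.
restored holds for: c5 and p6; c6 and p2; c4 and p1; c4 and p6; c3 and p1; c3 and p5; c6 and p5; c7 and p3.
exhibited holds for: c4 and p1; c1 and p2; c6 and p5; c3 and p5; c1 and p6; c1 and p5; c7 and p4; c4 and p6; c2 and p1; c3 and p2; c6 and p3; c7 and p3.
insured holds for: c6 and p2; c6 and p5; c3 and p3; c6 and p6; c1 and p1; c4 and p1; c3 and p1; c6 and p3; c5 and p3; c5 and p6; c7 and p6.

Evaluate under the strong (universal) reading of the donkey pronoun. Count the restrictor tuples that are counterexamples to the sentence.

6

"it" takes "a painting" as antecedent — a donkey pronoun bound across the clause boundary.
Strong reading: for every (c,p) with restored(c,p), exhibited(c,p) ∧ insured(c,p).
Restrictor pairs: (c3,p1) ✗  (c3,p5) ✗  (c4,p1) ✓  (c4,p6) ✗  (c5,p6) ✗  (c6,p2) ✗  (c6,p5) ✓  (c7,p3) ✗
Counterexamples (restrictor pairs failing the scope): 6.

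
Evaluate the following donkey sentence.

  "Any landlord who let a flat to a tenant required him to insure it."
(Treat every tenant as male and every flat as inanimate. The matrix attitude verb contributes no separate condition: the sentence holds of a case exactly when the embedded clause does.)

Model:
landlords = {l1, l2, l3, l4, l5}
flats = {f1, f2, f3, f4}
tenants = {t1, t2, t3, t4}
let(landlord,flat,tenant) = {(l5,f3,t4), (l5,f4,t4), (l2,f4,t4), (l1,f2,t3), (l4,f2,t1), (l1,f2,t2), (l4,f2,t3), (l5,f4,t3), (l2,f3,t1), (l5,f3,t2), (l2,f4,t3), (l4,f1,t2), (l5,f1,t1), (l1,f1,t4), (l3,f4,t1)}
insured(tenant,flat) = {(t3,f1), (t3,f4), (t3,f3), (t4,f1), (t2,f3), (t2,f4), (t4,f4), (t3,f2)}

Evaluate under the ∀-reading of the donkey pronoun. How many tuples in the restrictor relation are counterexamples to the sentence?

"him" takes "a tenant" as antecedent and "it" takes "a flat"; both are donkey pronouns co-varying with the restrictor.
Strong reading: for every (l,f,t) with let(l,f,t), insured(t,f).
Restrictor triples: (l1,f1,t4)→insured(t4,f1) ✓  (l1,f2,t2)→insured(t2,f2) ✗  (l1,f2,t3)→insured(t3,f2) ✓  (l2,f3,t1)→insured(t1,f3) ✗  (l2,f4,t3)→insured(t3,f4) ✓  (l2,f4,t4)→insured(t4,f4) ✓  (l3,f4,t1)→insured(t1,f4) ✗  (l4,f1,t2)→insured(t2,f1) ✗  (l4,f2,t1)→insured(t1,f2) ✗  (l4,f2,t3)→insured(t3,f2) ✓  (l5,f1,t1)→insured(t1,f1) ✗  (l5,f3,t2)→insured(t2,f3) ✓  (l5,f3,t4)→insured(t4,f3) ✗  (l5,f4,t3)→insured(t3,f4) ✓  (l5,f4,t4)→insured(t4,f4) ✓
Counterexamples (restrictor triples failing the scope): 7.

7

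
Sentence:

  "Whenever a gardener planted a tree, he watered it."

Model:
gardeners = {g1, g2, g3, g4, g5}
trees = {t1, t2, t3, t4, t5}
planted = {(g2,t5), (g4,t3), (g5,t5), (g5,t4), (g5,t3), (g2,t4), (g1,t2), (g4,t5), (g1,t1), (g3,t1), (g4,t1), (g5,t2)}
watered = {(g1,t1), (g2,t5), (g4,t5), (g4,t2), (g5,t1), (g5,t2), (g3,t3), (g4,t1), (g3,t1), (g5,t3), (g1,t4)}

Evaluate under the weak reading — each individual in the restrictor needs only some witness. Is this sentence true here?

True

"it" takes "a tree" as antecedent — a donkey pronoun bound across the clause boundary.
Weak reading: every gardener g with some planted-tree has at least one planted-tree t such that watered(g,t).
Per gardener: g1:✓  g2:✓  g3:✓  g4:✓  g5:✓
Every gardener in the restrictor has a witness.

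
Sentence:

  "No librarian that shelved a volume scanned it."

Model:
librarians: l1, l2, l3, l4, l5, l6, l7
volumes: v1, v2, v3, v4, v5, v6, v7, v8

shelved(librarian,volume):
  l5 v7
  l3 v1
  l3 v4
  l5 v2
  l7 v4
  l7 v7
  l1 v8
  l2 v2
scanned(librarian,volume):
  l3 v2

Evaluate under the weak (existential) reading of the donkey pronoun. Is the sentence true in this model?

True

"it" takes "a volume" as antecedent — a donkey pronoun bound across the clause boundary.
Truth condition: for no (l,v) with shelved(l,v) does scanned(l,v) hold.
Restrictor pairs — does the scope hold? (l1,v8):fails  (l2,v2):fails  (l3,v1):fails  (l3,v4):fails  (l5,v2):fails  (l5,v7):fails  (l7,v4):fails  (l7,v7):fails
Scope holds for no restrictor pair, so the sentence is true.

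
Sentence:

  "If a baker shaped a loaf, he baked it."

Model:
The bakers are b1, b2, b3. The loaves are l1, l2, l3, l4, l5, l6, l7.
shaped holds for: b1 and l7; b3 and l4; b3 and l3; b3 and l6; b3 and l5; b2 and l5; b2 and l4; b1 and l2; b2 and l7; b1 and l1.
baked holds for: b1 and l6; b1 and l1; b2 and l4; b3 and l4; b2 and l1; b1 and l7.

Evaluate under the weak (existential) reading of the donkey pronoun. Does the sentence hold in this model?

True

"it" takes "a loaf" as antecedent — a donkey pronoun bound across the clause boundary.
Weak reading: every baker b with some shaped-loaf has at least one shaped-loaf l such that baked(b,l).
Per baker: b1:✓  b2:✓  b3:✓
Every baker in the restrictor has a witness.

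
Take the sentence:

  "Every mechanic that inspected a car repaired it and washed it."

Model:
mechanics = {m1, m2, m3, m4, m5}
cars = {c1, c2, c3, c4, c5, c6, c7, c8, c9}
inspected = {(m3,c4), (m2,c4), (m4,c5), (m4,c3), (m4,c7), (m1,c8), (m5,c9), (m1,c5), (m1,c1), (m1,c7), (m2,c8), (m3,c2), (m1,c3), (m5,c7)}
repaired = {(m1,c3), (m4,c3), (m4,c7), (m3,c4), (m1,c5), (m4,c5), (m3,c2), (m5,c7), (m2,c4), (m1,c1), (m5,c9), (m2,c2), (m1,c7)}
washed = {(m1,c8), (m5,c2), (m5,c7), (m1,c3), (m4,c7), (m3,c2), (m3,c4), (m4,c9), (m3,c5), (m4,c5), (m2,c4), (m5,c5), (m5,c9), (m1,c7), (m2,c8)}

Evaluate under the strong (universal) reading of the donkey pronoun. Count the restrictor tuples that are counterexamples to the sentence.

"it" takes "a car" as antecedent — a donkey pronoun bound across the clause boundary.
Strong reading: for every (m,c) with inspected(m,c), repaired(m,c) ∧ washed(m,c).
Restrictor pairs: (m1,c1) ✗  (m1,c3) ✓  (m1,c5) ✗  (m1,c7) ✓  (m1,c8) ✗  (m2,c4) ✓  (m2,c8) ✗  (m3,c2) ✓  (m3,c4) ✓  (m4,c3) ✗  (m4,c5) ✓  (m4,c7) ✓  (m5,c7) ✓  (m5,c9) ✓
Counterexamples (restrictor pairs failing the scope): 5.

5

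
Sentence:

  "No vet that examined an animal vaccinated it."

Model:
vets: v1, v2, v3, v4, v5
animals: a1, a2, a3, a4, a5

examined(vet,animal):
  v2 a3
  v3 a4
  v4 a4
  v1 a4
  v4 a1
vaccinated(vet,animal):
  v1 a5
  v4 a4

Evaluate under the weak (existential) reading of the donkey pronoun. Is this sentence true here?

"it" takes "an animal" as antecedent — a donkey pronoun bound across the clause boundary.
Truth condition: for no (v,a) with examined(v,a) does vaccinated(v,a) hold.
Restrictor pairs — does the scope hold? (v1,a4):fails  (v2,a3):fails  (v3,a4):fails  (v4,a1):fails  (v4,a4):holds
Scope holds for 1 pair(s), so the sentence is false.

False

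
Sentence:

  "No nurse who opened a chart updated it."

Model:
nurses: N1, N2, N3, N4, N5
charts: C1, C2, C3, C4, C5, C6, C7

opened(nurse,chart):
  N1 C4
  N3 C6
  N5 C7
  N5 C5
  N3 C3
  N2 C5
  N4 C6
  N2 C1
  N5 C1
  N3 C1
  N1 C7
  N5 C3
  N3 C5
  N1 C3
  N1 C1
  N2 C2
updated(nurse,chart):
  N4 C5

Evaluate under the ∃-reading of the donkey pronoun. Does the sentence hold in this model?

"it" takes "a chart" as antecedent — a donkey pronoun bound across the clause boundary.
Truth condition: for no (n,c) with opened(n,c) does updated(n,c) hold.
Restrictor pairs — does the scope hold? (N1,C1):fails  (N1,C3):fails  (N1,C4):fails  (N1,C7):fails  (N2,C1):fails  (N2,C2):fails  (N2,C5):fails  (N3,C1):fails  (N3,C3):fails  (N3,C5):fails  (N3,C6):fails  (N4,C6):fails  (N5,C1):fails  (N5,C3):fails  (N5,C5):fails  (N5,C7):fails
Scope holds for no restrictor pair, so the sentence is true.

True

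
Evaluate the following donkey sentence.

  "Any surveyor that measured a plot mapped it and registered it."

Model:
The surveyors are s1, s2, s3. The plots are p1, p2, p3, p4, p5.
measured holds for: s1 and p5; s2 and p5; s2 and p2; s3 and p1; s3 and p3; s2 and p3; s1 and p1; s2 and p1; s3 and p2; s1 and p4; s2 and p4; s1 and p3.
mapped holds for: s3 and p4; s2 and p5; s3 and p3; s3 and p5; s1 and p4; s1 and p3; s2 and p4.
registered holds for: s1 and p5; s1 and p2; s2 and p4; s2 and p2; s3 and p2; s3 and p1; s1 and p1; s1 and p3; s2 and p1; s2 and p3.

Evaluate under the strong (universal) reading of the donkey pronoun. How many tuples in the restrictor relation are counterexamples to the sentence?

"it" takes "a plot" as antecedent — a donkey pronoun bound across the clause boundary.
Strong reading: for every (s,p) with measured(s,p), mapped(s,p) ∧ registered(s,p).
Restrictor pairs: (s1,p1) ✗  (s1,p3) ✓  (s1,p4) ✗  (s1,p5) ✗  (s2,p1) ✗  (s2,p2) ✗  (s2,p3) ✗  (s2,p4) ✓  (s2,p5) ✗  (s3,p1) ✗  (s3,p2) ✗  (s3,p3) ✗
Counterexamples (restrictor pairs failing the scope): 10.

10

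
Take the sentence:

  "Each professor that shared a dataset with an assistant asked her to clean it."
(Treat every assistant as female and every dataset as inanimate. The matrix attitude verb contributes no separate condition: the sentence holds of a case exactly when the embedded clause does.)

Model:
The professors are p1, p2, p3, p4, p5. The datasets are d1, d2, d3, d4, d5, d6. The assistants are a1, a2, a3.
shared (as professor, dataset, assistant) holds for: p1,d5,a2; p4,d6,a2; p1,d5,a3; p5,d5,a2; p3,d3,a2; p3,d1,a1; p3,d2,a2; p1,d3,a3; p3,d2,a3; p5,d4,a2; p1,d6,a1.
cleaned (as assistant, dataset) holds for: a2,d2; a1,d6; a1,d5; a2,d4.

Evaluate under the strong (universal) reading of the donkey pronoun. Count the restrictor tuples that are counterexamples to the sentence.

"her" takes "an assistant" as antecedent and "it" takes "a dataset"; both are donkey pronouns co-varying with the restrictor.
Strong reading: for every (p,d,a) with shared(p,d,a), cleaned(a,d).
Restrictor triples: (p1,d3,a3)→cleaned(a3,d3) ✗  (p1,d5,a2)→cleaned(a2,d5) ✗  (p1,d5,a3)→cleaned(a3,d5) ✗  (p1,d6,a1)→cleaned(a1,d6) ✓  (p3,d1,a1)→cleaned(a1,d1) ✗  (p3,d2,a2)→cleaned(a2,d2) ✓  (p3,d2,a3)→cleaned(a3,d2) ✗  (p3,d3,a2)→cleaned(a2,d3) ✗  (p4,d6,a2)→cleaned(a2,d6) ✗  (p5,d4,a2)→cleaned(a2,d4) ✓  (p5,d5,a2)→cleaned(a2,d5) ✗
Counterexamples (restrictor triples failing the scope): 8.

8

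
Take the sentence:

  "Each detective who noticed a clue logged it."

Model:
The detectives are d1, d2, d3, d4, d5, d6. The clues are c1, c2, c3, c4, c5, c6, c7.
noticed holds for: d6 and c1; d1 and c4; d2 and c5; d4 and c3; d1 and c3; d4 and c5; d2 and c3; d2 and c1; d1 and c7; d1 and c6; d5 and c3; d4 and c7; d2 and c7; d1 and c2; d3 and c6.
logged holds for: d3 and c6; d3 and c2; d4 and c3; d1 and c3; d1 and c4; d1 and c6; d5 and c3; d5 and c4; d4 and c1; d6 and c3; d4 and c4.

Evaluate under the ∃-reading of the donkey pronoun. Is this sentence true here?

"it" takes "a clue" as antecedent — a donkey pronoun bound across the clause boundary.
Weak reading: every detective d with some noticed-clue has at least one noticed-clue c such that logged(d,c).
Per detective: d1:✓  d2:✗  d3:✓  d4:✓  d5:✓  d6:✗
d2 has no witness among its noticed-clues.

False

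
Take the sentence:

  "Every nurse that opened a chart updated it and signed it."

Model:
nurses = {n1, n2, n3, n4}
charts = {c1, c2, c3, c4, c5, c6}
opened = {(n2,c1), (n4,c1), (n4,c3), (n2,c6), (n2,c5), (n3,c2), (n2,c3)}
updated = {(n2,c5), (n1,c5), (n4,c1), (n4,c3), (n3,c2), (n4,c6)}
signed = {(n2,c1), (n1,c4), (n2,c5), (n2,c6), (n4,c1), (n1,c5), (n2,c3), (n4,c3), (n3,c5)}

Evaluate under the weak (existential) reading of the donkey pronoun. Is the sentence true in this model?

False

"it" takes "a chart" as antecedent — a donkey pronoun bound across the clause boundary.
Weak reading: every nurse n with some opened-chart has at least one opened-chart c such that updated(n,c) ∧ signed(n,c).
Per nurse: n2:✓  n3:✗  n4:✓
n3 has no witness among its opened-charts.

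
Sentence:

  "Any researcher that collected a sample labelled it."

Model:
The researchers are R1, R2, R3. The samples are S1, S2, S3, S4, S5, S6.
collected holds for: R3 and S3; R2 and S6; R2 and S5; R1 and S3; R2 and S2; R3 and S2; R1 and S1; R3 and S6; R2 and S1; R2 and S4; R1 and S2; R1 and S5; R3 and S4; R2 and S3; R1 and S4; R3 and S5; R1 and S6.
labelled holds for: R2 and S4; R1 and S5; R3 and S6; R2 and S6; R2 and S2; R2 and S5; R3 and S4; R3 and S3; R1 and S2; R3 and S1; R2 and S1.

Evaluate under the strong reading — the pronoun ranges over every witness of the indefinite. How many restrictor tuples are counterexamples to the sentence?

"it" takes "a sample" as antecedent — a donkey pronoun bound across the clause boundary.
Strong reading: for every (r,s) with collected(r,s), labelled(r,s).
Restrictor pairs: (R1,S1) ✗  (R1,S2) ✓  (R1,S3) ✗  (R1,S4) ✗  (R1,S5) ✓  (R1,S6) ✗  (R2,S1) ✓  (R2,S2) ✓  (R2,S3) ✗  (R2,S4) ✓  (R2,S5) ✓  (R2,S6) ✓  (R3,S2) ✗  (R3,S3) ✓  (R3,S4) ✓  (R3,S5) ✗  (R3,S6) ✓
Counterexamples (restrictor pairs failing the scope): 7.

7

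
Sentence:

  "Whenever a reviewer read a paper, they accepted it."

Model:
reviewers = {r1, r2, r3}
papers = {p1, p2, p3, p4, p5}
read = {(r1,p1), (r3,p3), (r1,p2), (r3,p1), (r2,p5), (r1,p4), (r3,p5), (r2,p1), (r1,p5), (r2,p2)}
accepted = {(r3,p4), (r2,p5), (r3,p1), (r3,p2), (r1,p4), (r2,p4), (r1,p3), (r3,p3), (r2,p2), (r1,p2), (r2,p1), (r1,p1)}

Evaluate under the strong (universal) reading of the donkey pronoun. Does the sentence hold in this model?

False

"it" takes "a paper" as antecedent — a donkey pronoun bound across the clause boundary.
Strong reading: for every (r,p) with read(r,p), accepted(r,p).
Restrictor pairs: (r1,p1) ✓  (r1,p2) ✓  (r1,p4) ✓  (r1,p5) ✗  (r2,p1) ✓  (r2,p2) ✓  (r2,p5) ✓  (r3,p1) ✓  (r3,p3) ✓  (r3,p5) ✗
Counterexample: (r1,p5) is in read but fails the scope.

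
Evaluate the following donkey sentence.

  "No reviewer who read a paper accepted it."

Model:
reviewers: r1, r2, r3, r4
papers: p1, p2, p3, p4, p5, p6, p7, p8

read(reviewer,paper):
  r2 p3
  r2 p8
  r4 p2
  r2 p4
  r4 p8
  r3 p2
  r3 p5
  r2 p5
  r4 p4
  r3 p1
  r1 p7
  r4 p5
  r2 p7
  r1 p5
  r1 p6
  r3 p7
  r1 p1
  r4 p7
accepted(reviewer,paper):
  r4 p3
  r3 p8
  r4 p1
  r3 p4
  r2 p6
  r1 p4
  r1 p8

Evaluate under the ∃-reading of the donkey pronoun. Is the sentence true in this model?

"it" takes "a paper" as antecedent — a donkey pronoun bound across the clause boundary.
Truth condition: for no (r,p) with read(r,p) does accepted(r,p) hold.
Restrictor pairs — does the scope hold? (r1,p1):fails  (r1,p5):fails  (r1,p6):fails  (r1,p7):fails  (r2,p3):fails  (r2,p4):fails  (r2,p5):fails  (r2,p7):fails  (r2,p8):fails  (r3,p1):fails  (r3,p2):fails  (r3,p5):fails  (r3,p7):fails  (r4,p2):fails  (r4,p4):fails  (r4,p5):fails  (r4,p7):fails  (r4,p8):fails
Scope holds for no restrictor pair, so the sentence is true.

True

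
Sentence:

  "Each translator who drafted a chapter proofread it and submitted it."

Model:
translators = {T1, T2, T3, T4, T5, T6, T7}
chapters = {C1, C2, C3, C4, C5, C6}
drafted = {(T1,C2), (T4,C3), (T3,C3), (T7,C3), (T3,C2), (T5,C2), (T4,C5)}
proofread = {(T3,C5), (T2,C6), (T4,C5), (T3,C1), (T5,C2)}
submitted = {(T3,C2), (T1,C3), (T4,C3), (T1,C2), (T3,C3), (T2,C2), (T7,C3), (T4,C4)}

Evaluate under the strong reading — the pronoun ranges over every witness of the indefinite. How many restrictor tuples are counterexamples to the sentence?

7

"it" takes "a chapter" as antecedent — a donkey pronoun bound across the clause boundary.
Strong reading: for every (t,c) with drafted(t,c), proofread(t,c) ∧ submitted(t,c).
Restrictor pairs: (T1,C2) ✗  (T3,C2) ✗  (T3,C3) ✗  (T4,C3) ✗  (T4,C5) ✗  (T5,C2) ✗  (T7,C3) ✗
Counterexamples (restrictor pairs failing the scope): 7.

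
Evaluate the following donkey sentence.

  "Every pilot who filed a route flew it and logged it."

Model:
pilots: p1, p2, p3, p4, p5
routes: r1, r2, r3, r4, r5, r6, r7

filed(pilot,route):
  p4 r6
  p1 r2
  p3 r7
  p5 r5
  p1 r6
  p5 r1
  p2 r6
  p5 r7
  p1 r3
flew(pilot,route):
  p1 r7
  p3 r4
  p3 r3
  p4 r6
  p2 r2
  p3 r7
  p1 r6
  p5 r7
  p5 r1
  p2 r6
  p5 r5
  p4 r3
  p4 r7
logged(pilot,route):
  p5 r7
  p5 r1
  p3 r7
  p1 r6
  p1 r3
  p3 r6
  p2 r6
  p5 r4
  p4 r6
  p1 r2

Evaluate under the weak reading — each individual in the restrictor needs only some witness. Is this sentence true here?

"it" takes "a route" as antecedent — a donkey pronoun bound across the clause boundary.
Weak reading: every pilot p with some filed-route has at least one filed-route r such that flew(p,r) ∧ logged(p,r).
Per pilot: p1:✓  p2:✓  p3:✓  p4:✓  p5:✓
Every pilot in the restrictor has a witness.

True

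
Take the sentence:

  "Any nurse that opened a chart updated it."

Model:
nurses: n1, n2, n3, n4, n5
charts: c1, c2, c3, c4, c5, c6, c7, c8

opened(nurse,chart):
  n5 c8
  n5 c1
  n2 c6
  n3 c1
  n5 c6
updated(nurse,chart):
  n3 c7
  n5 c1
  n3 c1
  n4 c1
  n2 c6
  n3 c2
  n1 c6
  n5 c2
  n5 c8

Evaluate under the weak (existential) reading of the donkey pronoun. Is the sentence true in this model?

"it" takes "a chart" as antecedent — a donkey pronoun bound across the clause boundary.
Weak reading: every nurse n with some opened-chart has at least one opened-chart c such that updated(n,c).
Per nurse: n2:✓  n3:✓  n5:✓
Every nurse in the restrictor has a witness.

True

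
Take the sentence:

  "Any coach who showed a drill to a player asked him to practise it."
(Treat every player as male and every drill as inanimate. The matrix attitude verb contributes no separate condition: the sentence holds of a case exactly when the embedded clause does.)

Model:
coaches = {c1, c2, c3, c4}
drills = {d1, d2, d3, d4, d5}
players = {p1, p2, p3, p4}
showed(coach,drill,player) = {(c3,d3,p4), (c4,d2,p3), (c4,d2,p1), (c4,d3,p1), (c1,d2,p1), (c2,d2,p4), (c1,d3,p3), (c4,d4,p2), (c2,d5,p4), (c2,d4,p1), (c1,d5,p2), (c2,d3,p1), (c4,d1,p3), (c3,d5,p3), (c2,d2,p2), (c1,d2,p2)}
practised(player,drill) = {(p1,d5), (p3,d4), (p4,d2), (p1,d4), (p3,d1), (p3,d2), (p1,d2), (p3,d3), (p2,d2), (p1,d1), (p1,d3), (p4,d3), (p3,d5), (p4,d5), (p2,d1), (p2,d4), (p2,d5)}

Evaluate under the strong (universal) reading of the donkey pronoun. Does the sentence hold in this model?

"him" takes "a player" as antecedent and "it" takes "a drill"; both are donkey pronouns co-varying with the restrictor.
Strong reading: for every (c,d,p) with showed(c,d,p), practised(p,d).
Restrictor triples: (c1,d2,p1)→practised(p1,d2) ✓  (c1,d2,p2)→practised(p2,d2) ✓  (c1,d3,p3)→practised(p3,d3) ✓  (c1,d5,p2)→practised(p2,d5) ✓  (c2,d2,p2)→practised(p2,d2) ✓  (c2,d2,p4)→practised(p4,d2) ✓  (c2,d3,p1)→practised(p1,d3) ✓  (c2,d4,p1)→practised(p1,d4) ✓  (c2,d5,p4)→practised(p4,d5) ✓  (c3,d3,p4)→practised(p4,d3) ✓  (c3,d5,p3)→practised(p3,d5) ✓  (c4,d1,p3)→practised(p3,d1) ✓  (c4,d2,p1)→practised(p1,d2) ✓  (c4,d2,p3)→practised(p3,d2) ✓  (c4,d3,p1)→practised(p1,d3) ✓  (c4,d4,p2)→practised(p2,d4) ✓
Every restrictor triple satisfies the scope.

True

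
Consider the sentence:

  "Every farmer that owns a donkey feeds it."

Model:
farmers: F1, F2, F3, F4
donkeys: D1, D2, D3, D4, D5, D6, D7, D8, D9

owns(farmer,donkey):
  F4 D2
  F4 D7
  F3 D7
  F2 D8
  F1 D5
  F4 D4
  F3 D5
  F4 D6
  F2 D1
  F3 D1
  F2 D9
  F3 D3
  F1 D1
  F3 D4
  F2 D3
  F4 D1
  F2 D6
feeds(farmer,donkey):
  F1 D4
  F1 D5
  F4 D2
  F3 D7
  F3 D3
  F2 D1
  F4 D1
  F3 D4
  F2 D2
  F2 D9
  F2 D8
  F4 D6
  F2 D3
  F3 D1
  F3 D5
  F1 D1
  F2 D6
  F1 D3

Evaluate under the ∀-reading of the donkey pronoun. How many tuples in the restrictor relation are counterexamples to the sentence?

"it" takes "a donkey" as antecedent — a donkey pronoun bound across the clause boundary.
Strong reading: for every (f,d) with owns(f,d), feeds(f,d).
Restrictor pairs: (F1,D1) ✓  (F1,D5) ✓  (F2,D1) ✓  (F2,D3) ✓  (F2,D6) ✓  (F2,D8) ✓  (F2,D9) ✓  (F3,D1) ✓  (F3,D3) ✓  (F3,D4) ✓  (F3,D5) ✓  (F3,D7) ✓  (F4,D1) ✓  (F4,D2) ✓  (F4,D4) ✗  (F4,D6) ✓  (F4,D7) ✗
Counterexamples (restrictor pairs failing the scope): 2.

2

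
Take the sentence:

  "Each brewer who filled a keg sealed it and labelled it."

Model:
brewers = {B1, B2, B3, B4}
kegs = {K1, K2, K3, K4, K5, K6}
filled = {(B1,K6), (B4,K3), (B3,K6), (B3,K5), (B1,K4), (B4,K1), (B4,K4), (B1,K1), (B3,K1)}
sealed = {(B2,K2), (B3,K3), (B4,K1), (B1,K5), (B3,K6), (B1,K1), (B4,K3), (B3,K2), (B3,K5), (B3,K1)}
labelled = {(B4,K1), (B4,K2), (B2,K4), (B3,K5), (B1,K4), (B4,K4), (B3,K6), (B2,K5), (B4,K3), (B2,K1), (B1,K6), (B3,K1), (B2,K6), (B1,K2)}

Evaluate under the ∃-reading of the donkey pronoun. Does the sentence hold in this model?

"it" takes "a keg" as antecedent — a donkey pronoun bound across the clause boundary.
Weak reading: every brewer b with some filled-keg has at least one filled-keg k such that sealed(b,k) ∧ labelled(b,k).
Per brewer: B1:✗  B3:✓  B4:✓
B1 has no witness among its filled-kegs.

False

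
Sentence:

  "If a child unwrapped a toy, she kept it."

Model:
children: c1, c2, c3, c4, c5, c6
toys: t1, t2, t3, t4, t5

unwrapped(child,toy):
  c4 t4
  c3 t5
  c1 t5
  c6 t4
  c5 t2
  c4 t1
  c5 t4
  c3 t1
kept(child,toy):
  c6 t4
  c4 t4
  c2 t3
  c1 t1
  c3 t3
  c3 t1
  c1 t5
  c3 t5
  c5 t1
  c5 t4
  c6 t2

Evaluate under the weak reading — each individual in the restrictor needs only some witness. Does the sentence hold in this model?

"it" takes "a toy" as antecedent — a donkey pronoun bound across the clause boundary.
Weak reading: every child c with some unwrapped-toy has at least one unwrapped-toy t such that kept(c,t).
Per child: c1:✓  c3:✓  c4:✓  c5:✓  c6:✓
Every child in the restrictor has a witness.

True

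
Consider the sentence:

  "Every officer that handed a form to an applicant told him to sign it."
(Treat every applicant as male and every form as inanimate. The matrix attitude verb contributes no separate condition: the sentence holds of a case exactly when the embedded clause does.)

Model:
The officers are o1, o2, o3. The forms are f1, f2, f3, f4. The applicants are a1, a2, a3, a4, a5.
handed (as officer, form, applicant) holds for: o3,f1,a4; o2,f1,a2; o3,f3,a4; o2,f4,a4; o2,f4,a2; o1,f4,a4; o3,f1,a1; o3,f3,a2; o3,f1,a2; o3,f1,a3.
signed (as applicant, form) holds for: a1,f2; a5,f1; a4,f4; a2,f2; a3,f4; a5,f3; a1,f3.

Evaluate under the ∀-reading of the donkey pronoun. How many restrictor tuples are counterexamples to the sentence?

"him" takes "an applicant" as antecedent and "it" takes "a form"; both are donkey pronouns co-varying with the restrictor.
Strong reading: for every (o,f,a) with handed(o,f,a), signed(a,f).
Restrictor triples: (o1,f4,a4)→signed(a4,f4) ✓  (o2,f1,a2)→signed(a2,f1) ✗  (o2,f4,a2)→signed(a2,f4) ✗  (o2,f4,a4)→signed(a4,f4) ✓  (o3,f1,a1)→signed(a1,f1) ✗  (o3,f1,a2)→signed(a2,f1) ✗  (o3,f1,a3)→signed(a3,f1) ✗  (o3,f1,a4)→signed(a4,f1) ✗  (o3,f3,a2)→signed(a2,f3) ✗  (o3,f3,a4)→signed(a4,f3) ✗
Counterexamples (restrictor triples failing the scope): 8.

8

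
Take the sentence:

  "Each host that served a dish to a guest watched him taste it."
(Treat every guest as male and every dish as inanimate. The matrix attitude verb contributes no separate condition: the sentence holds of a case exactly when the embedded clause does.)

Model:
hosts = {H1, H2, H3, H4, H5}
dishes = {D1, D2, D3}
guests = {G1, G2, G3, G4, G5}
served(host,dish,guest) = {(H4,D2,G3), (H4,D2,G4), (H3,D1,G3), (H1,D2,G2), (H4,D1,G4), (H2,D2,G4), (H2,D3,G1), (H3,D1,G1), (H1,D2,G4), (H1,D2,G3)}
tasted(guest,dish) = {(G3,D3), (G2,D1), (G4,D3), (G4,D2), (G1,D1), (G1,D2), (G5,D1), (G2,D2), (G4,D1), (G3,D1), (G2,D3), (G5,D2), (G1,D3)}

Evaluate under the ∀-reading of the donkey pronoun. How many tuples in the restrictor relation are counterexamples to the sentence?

"him" takes "a guest" as antecedent and "it" takes "a dish"; both are donkey pronouns co-varying with the restrictor.
Strong reading: for every (h,d,g) with served(h,d,g), tasted(g,d).
Restrictor triples: (H1,D2,G2)→tasted(G2,D2) ✓  (H1,D2,G3)→tasted(G3,D2) ✗  (H1,D2,G4)→tasted(G4,D2) ✓  (H2,D2,G4)→tasted(G4,D2) ✓  (H2,D3,G1)→tasted(G1,D3) ✓  (H3,D1,G1)→tasted(G1,D1) ✓  (H3,D1,G3)→tasted(G3,D1) ✓  (H4,D1,G4)→tasted(G4,D1) ✓  (H4,D2,G3)→tasted(G3,D2) ✗  (H4,D2,G4)→tasted(G4,D2) ✓
Counterexamples (restrictor triples failing the scope): 2.

2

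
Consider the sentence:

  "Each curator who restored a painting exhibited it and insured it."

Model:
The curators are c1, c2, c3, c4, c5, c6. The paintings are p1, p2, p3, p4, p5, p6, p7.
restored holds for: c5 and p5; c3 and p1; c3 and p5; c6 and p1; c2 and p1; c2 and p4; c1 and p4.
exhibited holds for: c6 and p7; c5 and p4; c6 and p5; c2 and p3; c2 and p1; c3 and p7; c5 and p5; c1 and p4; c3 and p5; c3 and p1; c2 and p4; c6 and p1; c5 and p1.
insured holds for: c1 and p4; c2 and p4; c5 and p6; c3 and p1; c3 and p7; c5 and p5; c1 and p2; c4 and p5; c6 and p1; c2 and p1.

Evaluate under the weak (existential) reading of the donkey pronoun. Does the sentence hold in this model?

True

"it" takes "a painting" as antecedent — a donkey pronoun bound across the clause boundary.
Weak reading: every curator c with some restored-painting has at least one restored-painting p such that exhibited(c,p) ∧ insured(c,p).
Per curator: c1:✓  c2:✓  c3:✓  c5:✓  c6:✓
Every curator in the restrictor has a witness.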